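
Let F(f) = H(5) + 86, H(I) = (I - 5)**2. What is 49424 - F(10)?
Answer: 49338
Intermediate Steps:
H(I) = (-5 + I)**2
F(f) = 86 (F(f) = (-5 + 5)**2 + 86 = 0**2 + 86 = 0 + 86 = 86)
49424 - F(10) = 49424 - 1*86 = 49424 - 86 = 49338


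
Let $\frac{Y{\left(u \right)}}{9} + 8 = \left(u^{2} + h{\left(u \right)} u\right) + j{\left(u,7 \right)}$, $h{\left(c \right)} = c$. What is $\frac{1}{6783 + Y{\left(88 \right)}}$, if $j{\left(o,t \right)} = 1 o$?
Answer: $\frac{1}{146895} \approx 6.8076 \cdot 10^{-6}$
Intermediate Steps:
$j{\left(o,t \right)} = o$
$Y{\left(u \right)} = -72 + 9 u + 18 u^{2}$ ($Y{\left(u \right)} = -72 + 9 \left(\left(u^{2} + u u\right) + u\right) = -72 + 9 \left(\left(u^{2} + u^{2}\right) + u\right) = -72 + 9 \left(2 u^{2} + u\right) = -72 + 9 \left(u + 2 u^{2}\right) = -72 + \left(9 u + 18 u^{2}\right) = -72 + 9 u + 18 u^{2}$)
$\frac{1}{6783 + Y{\left(88 \right)}} = \frac{1}{6783 + \left(-72 + 9 \cdot 88 + 18 \cdot 88^{2}\right)} = \frac{1}{6783 + \left(-72 + 792 + 18 \cdot 7744\right)} = \frac{1}{6783 + \left(-72 + 792 + 139392\right)} = \frac{1}{6783 + 140112} = \frac{1}{146895}$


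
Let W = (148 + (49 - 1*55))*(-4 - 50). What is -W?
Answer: 7668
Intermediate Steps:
W = -7668 (W = (148 + (49 - 55))*(-54) = (148 - 6)*(-54) = 142*(-54) = -7668)
-W = -1*(-7668) = 7668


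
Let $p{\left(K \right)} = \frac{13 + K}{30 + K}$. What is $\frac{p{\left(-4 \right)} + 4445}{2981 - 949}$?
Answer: $\frac{115579}{52832} \approx 2.1877$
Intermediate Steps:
$p{\left(K \right)} = \frac{13 + K}{30 + K}$
$\frac{p{\left(-4 \right)} + 4445}{2981 - 949} = \frac{\frac{13 - 4}{30 - 4} + 4445}{2981 - 949} = \frac{\frac{1}{26} \cdot 9 + 4445}{2981 + \left(-2410 + 1461\right)} = \frac{\frac{1}{26} \cdot 9 + 4445}{2981 - 949} = \frac{\frac{9}{26} + 4445}{2032} = \frac{115579}{26} \cdot \frac{1}{2032} = \frac{115579}{52832}$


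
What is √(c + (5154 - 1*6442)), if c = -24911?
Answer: 3*I*√2911 ≈ 161.86*I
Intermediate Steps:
√(c + (5154 - 1*6442)) = √(-24911 + (5154 - 1*6442)) = √(-24911 + (5154 - 6442)) = √(-24911 - 1288) = √(-26199) = 3*I*√2911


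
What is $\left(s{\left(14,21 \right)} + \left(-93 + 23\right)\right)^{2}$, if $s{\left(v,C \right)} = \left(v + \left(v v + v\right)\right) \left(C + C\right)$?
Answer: $87198244$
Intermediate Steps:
$s{\left(v,C \right)} = 2 C \left(v^{2} + 2 v\right)$ ($s{\left(v,C \right)} = \left(v + \left(v^{2} + v\right)\right) 2 C = \left(v + \left(v + v^{2}\right)\right) 2 C = \left(v^{2} + 2 v\right) 2 C = 2 C \left(v^{2} + 2 v\right)$)
$\left(s{\left(14,21 \right)} + \left(-93 + 23\right)\right)^{2} = \left(2 \cdot 21 \cdot 14 \left(2 + 14\right) + \left(-93 + 23\right)\right)^{2} = \left(2 \cdot 21 \cdot 14 \cdot 16 - 70\right)^{2} = \left(9408 - 70\right)^{2} = 9338^{2} = 87198244$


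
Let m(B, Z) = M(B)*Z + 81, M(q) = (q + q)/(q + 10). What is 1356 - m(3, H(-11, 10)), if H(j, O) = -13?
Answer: 1281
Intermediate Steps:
M(q) = 2*q/(10 + q) (M(q) = (2*q)/(10 + q) = 2*q/(10 + q))
m(B, Z) = 81 + 2*B*Z/(10 + B) (m(B, Z) = (2*B/(10 + B))*Z + 81 = 2*B*Z/(10 + B) + 81 = 81 + 2*B*Z/(10 + B))
1356 - m(3, H(-11, 10)) = 1356 - (810 + 81*3 + 2*3*(-13))/(10 + 3) = 1356 - (810 + 243 - 78)/13 = 1356 - 975/13 = 1356 - 1*75 = 1356 - 75 = 1281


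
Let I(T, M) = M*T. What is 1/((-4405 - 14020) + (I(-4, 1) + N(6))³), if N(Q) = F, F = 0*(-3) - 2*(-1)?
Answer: -1/18433 ≈ -5.4251e-5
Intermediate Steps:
F = 2 (F = 0 + 2 = 2)
N(Q) = 2
1/((-4405 - 14020) + (I(-4, 1) + N(6))³) = 1/((-4405 - 14020) + (1*(-4) + 2)³) = 1/(-18425 + (-4 + 2)³) = 1/(-18425 + (-2)³) = 1/(-18425 - 8) = 1/(-18433) = -1/18433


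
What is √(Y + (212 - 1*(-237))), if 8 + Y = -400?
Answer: √41 ≈ 6.4031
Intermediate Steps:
Y = -408 (Y = -8 - 400 = -408)
√(Y + (212 - 1*(-237))) = √(-408 + (212 - 1*(-237))) = √(-408 + (212 + 237)) = √(-408 + 449) = √41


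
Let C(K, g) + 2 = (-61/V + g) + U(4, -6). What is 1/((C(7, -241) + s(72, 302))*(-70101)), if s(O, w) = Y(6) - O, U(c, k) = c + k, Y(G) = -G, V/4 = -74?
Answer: 296/6697940247 ≈ 4.4193e-8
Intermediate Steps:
V = -296 (V = 4*(-74) = -296)
s(O, w) = -6 - O (s(O, w) = -1*6 - O = -6 - O)
C(K, g) = -1123/296 + g (C(K, g) = -2 + ((-61/(-296) + g) + (4 - 6)) = -2 + ((-61*(-1/296) + g) - 2) = -2 + ((61/296 + g) - 2) = -2 + (-531/296 + g) = -1123/296 + g)
1/((C(7, -241) + s(72, 302))*(-70101)) = 1/((-1123/296 - 241) + (-6 - 1*72)*(-70101)) = -1/70101/(-72459/296 + (-6 - 72)) = -1/70101/(-72459/296 - 78) = -1/70101/(-95547/296) = -296/95547*(-1/70101) = 296/6697940247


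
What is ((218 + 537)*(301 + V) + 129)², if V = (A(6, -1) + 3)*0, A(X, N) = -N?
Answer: 51703483456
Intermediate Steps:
V = 0 (V = (-1*(-1) + 3)*0 = (1 + 3)*0 = 4*0 = 0)
((218 + 537)*(301 + V) + 129)² = ((218 + 537)*(301 + 0) + 129)² = (755*301 + 129)² = (227255 + 129)² = 227384² = 51703483456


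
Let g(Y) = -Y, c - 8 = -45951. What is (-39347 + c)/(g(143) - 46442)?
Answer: 17058/9317 ≈ 1.8308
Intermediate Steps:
c = -45943 (c = 8 - 45951 = -45943)
(-39347 + c)/(g(143) - 46442) = (-39347 - 45943)/(-1*143 - 46442) = -85290/(-143 - 46442) = -85290/(-46585) = -85290*(-1/46585) = 17058/9317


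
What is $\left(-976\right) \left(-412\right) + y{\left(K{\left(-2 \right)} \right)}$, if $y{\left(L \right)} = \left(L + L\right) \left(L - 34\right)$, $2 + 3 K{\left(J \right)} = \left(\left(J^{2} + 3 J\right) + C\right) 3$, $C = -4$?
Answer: $\frac{3623888}{9} \approx 4.0265 \cdot 10^{5}$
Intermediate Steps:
$K{\left(J \right)} = - \frac{14}{3} + J^{2} + 3 J$ ($K{\left(J \right)} = - \frac{2}{3} + \frac{\left(\left(J^{2} + 3 J\right) - 4\right) 3}{3} = - \frac{2}{3} + \frac{\left(-4 + J^{2} + 3 J\right) 3}{3} = - \frac{2}{3} + \frac{-12 + 3 J^{2} + 9 J}{3} = - \frac{2}{3} + \left(-4 + J^{2} + 3 J\right) = - \frac{14}{3} + J^{2} + 3 J$)
$y{\left(L \right)} = 2 L \left(-34 + L\right)$
$\left(-976\right) \left(-412\right) + y{\left(K{\left(-2 \right)} \right)} = \left(-976\right) \left(-412\right) + 2 \left(- \frac{14}{3} + \left(-2\right)^{2} + 3 \left(-2\right)\right) \left(-34 + \left(- \frac{14}{3} + \left(-2\right)^{2} + 3 \left(-2\right)\right)\right) = 402112 + 2 \left(- \frac{14}{3} + 4 - 6\right) \left(-34 - \frac{20}{3}\right) = 402112 + 2 \left(- \frac{20}{3}\right) \left(-34 - \frac{20}{3}\right) = 402112 + 2 \left(- \frac{20}{3}\right) \left(- \frac{122}{3}\right) = 402112 + \frac{4880}{9} = \frac{3623888}{9}$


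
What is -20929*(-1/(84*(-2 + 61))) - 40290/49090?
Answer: 82772737/24329004 ≈ 3.4022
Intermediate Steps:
-20929*(-1/(84*(-2 + 61))) - 40290/49090 = -20929/(59*(-84)) - 40290*1/49090 = -20929/(-4956) - 4029/4909 = -20929*(-1/4956) - 4029/4909 = 20929/4956 - 4029/4909 = 82772737/24329004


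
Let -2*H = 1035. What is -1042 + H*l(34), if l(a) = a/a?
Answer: -3119/2 ≈ -1559.5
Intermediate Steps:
H = -1035/2 (H = -½*1035 = -1035/2 ≈ -517.50)
l(a) = 1
-1042 + H*l(34) = -1042 - 1035/2*1 = -1042 - 1035/2 = -3119/2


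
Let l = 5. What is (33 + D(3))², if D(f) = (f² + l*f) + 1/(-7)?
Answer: 158404/49 ≈ 3232.7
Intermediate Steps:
D(f) = -⅐ + f² + 5*f (D(f) = (f² + 5*f) + 1/(-7) = (f² + 5*f) - ⅐ = -⅐ + f² + 5*f)
(33 + D(3))² = (33 + (-⅐ + 3² + 5*3))² = (33 + (-⅐ + 9 + 15))² = (33 + 167/7)² = (398/7)² = 158404/49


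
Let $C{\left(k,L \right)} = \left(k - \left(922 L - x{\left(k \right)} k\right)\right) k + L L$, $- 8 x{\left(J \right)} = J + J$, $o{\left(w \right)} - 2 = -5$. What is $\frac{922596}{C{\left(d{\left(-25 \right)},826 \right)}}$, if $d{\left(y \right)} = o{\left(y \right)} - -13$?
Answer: $- \frac{153766}{1155599} \approx -0.13306$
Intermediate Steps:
$o{\left(w \right)} = -3$ ($o{\left(w \right)} = 2 - 5 = -3$)
$x{\left(J \right)} = - \frac{J}{4}$ ($x{\left(J \right)} = - \frac{J + J}{8} = - \frac{2 J}{8} = - \frac{J}{4}$)
$d{\left(y \right)} = 10$ ($d{\left(y \right)} = -3 - -13 = -3 + 13 = 10$)
$C{\left(k,L \right)} = L^{2} + k \left(k - 922 L - \frac{k^{2}}{4}\right)$ ($C{\left(k,L \right)} = \left(k - \left(922 L - - \frac{k}{4} k\right)\right) k + L L = \left(k - \left(922 L + \frac{k^{2}}{4}\right)\right) k + L^{2} = \left(k - 922 L - \frac{k^{2}}{4}\right) k + L^{2} = k \left(k - 922 L - \frac{k^{2}}{4}\right) + L^{2} = L^{2} + k \left(k - 922 L - \frac{k^{2}}{4}\right)$)
$\frac{922596}{C{\left(d{\left(-25 \right)},826 \right)}} = \frac{922596}{826^{2} + 10^{2} - \frac{10^{3}}{4} - 761572 \cdot 10} = \frac{922596}{682276 + 100 - 250 - 7615720} = \frac{922596}{-6933594} = 922596 \left(- \frac{1}{6933594}\right) = - \frac{153766}{1155599}$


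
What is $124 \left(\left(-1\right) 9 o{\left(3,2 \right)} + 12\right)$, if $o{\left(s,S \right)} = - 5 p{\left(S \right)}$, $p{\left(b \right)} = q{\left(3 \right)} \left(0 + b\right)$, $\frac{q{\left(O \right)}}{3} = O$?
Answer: $101928$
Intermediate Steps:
$q{\left(O \right)} = 3 O$
$p{\left(b \right)} = 9 b$ ($p{\left(b \right)} = 3 \cdot 3 \left(0 + b\right) = 9 b$)
$o{\left(s,S \right)} = - 45 S$ ($o{\left(s,S \right)} = - 5 \cdot 9 S = - 45 S$)
$124 \left(\left(-1\right) 9 o{\left(3,2 \right)} + 12\right) = 124 \left(\left(-1\right) 9 \left(\left(-45\right) 2\right) + 12\right) = 124 \left(\left(-9\right) \left(-90\right) + 12\right) = 124 \left(810 + 12\right) = 124 \cdot 822 = 101928$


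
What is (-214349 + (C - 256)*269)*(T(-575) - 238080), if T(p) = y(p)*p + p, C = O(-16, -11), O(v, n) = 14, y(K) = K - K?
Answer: 66691423785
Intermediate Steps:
y(K) = 0
C = 14
T(p) = p (T(p) = 0*p + p = 0 + p = p)
(-214349 + (C - 256)*269)*(T(-575) - 238080) = (-214349 + (14 - 256)*269)*(-575 - 238080) = (-214349 - 242*269)*(-238655) = (-214349 - 65098)*(-238655) = -279447*(-238655) = 66691423785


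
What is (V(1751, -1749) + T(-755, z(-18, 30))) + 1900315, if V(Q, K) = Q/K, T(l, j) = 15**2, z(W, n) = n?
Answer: 3324042709/1749 ≈ 1.9005e+6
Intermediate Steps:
T(l, j) = 225
(V(1751, -1749) + T(-755, z(-18, 30))) + 1900315 = (1751/(-1749) + 225) + 1900315 = (1751*(-1/1749) + 225) + 1900315 = (-1751/1749 + 225) + 1900315 = 391774/1749 + 1900315 = 3324042709/1749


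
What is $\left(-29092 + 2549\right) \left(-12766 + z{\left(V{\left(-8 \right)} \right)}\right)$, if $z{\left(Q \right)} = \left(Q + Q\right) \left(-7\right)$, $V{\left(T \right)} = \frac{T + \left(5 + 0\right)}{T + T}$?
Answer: $\frac{2711340907}{8} \approx 3.3892 \cdot 10^{8}$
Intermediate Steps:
$V{\left(T \right)} = \frac{5 + T}{2 T}$ ($V{\left(T \right)} = \frac{T + 5}{2 T} = \left(5 + T\right) \frac{1}{2 T} = \frac{5 + T}{2 T}$)
$z{\left(Q \right)} = - 14 Q$ ($z{\left(Q \right)} = 2 Q \left(-7\right) = - 14 Q$)
$\left(-29092 + 2549\right) \left(-12766 + z{\left(V{\left(-8 \right)} \right)}\right) = \left(-29092 + 2549\right) \left(-12766 - 14 \frac{5 - 8}{2 \left(-8\right)}\right) = - 26543 \left(-12766 - 14 \cdot \frac{1}{2} \left(- \frac{1}{8}\right) \left(-3\right)\right) = - 26543 \left(-12766 - \frac{21}{8}\right) = \left(-26543\right) \left(- \frac{102149}{8}\right) = \frac{2711340907}{8}$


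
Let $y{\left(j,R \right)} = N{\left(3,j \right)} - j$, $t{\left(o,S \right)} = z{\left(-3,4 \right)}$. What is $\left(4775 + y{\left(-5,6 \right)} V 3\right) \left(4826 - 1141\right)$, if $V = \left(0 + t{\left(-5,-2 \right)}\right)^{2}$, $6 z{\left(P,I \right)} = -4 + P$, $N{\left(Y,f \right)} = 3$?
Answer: $\frac{53148755}{3} \approx 1.7716 \cdot 10^{7}$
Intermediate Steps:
$z{\left(P,I \right)} = - \frac{2}{3} + \frac{P}{6}$ ($z{\left(P,I \right)} = \frac{-4 + P}{6} = - \frac{2}{3} + \frac{P}{6}$)
$t{\left(o,S \right)} = - \frac{7}{6}$ ($t{\left(o,S \right)} = - \frac{2}{3} + \frac{1}{6} \left(-3\right) = - \frac{2}{3} - \frac{1}{2} = - \frac{7}{6}$)
$V = \frac{49}{36}$ ($V = \left(0 - \frac{7}{6}\right)^{2} = \left(- \frac{7}{6}\right)^{2} = \frac{49}{36} \approx 1.3611$)
$y{\left(j,R \right)} = 3 - j$
$\left(4775 + y{\left(-5,6 \right)} V 3\right) \left(4826 - 1141\right) = \left(4775 + \left(3 - -5\right) \frac{49}{36} \cdot 3\right) \left(4826 - 1141\right) = \left(4775 + \left(3 + 5\right) \frac{49}{36} \cdot 3\right) 3685 = \left(4775 + 8 \cdot \frac{49}{36} \cdot 3\right) 3685 = \left(4775 + \frac{98}{9} \cdot 3\right) 3685 = \left(4775 + \frac{98}{3}\right) 3685 = \frac{14423}{3} \cdot 3685 = \frac{53148755}{3}$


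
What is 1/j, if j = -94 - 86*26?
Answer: -1/2330 ≈ -0.00042918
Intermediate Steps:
j = -2330 (j = -94 - 2236 = -2330)
1/j = 1/(-2330) = -1/2330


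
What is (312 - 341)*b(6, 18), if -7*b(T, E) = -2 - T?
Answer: -232/7 ≈ -33.143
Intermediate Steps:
b(T, E) = 2/7 + T/7 (b(T, E) = -(-2 - T)/7 = 2/7 + T/7)
(312 - 341)*b(6, 18) = (312 - 341)*(2/7 + (1/7)*6) = -29*(2/7 + 6/7) = -29*8/7 = -232/7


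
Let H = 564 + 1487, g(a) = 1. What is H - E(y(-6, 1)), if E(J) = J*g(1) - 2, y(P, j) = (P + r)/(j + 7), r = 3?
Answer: 16427/8 ≈ 2053.4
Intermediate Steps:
y(P, j) = (3 + P)/(7 + j) (y(P, j) = (P + 3)/(j + 7) = (3 + P)/(7 + j))
E(J) = -2 + J (E(J) = J*1 - 2 = J - 2 = -2 + J)
H = 2051
H - E(y(-6, 1)) = 2051 - (-2 + (3 - 6)/(7 + 1)) = 2051 - (-2 - 3/8) = 2051 - 1*(-19/8) = 2051 + 19/8 = 16427/8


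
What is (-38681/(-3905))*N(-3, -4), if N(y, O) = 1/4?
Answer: 38681/15620 ≈ 2.4764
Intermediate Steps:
N(y, O) = 1/4
(-38681/(-3905))*N(-3, -4) = -38681/(-3905)*(1/4) = -38681*(-1/3905)*(1/4) = (38681/3905)*(1/4) = 38681/15620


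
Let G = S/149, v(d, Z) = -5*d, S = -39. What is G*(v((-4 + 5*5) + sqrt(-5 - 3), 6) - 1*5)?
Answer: 4290/149 + 390*I*sqrt(2)/149 ≈ 28.792 + 3.7016*I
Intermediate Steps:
G = -39/149 ≈ -0.26174
G*(v((-4 + 5*5) + sqrt(-5 - 3), 6) - 1*5) = -39*(-5*((-4 + 5*5) + sqrt(-5 - 3)) - 1*5)/149 = -39*(-5*((-4 + 25) + sqrt(-8)) - 5)/149 = -39*(-5*(21 + 2*I*sqrt(2)) - 5)/149 = -39*((-105 - 10*I*sqrt(2)) - 5)/149 = -39*(-110 - 10*I*sqrt(2))/149 = 4290/149 + 390*I*sqrt(2)/149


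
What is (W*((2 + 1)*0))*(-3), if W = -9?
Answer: 0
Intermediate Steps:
(W*((2 + 1)*0))*(-3) = -9*(2 + 1)*0*(-3) = -27*0*(-3) = -9*0*(-3) = 0*(-3) = 0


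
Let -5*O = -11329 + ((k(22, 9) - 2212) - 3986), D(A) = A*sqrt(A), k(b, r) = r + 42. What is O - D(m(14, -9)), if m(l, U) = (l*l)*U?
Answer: 17476/5 + 74088*I ≈ 3495.2 + 74088.0*I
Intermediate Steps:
m(l, U) = U*l**2 (m(l, U) = l**2*U = U*l**2)
k(b, r) = 42 + r
D(A) = A**(3/2)
O = 17476/5 (O = -(-11329 + (((42 + 9) - 2212) - 3986))/5 = -(-11329 + ((51 - 2212) - 3986))/5 = -(-11329 + (-2161 - 3986))/5 = -(-11329 - 6147)/5 = -1/5*(-17476) = 17476/5 ≈ 3495.2)
O - D(m(14, -9)) = 17476/5 - (-9*14**2)**(3/2) = 17476/5 - (-9*196)**(3/2) = 17476/5 - (-1764)**(3/2) = 17476/5 - (-74088)*I = 17476/5 + 74088*I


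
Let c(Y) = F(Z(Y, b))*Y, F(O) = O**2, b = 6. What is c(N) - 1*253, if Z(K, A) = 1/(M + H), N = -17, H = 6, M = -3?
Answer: -2294/9 ≈ -254.89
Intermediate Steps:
Z(K, A) = 1/3 (Z(K, A) = 1/(-3 + 6) = 1/3)
c(Y) = Y/9 (c(Y) = (1/3)**2*Y = Y/9)
c(N) - 1*253 = (1/9)*(-17) - 1*253 = -17/9 - 253 = -2294/9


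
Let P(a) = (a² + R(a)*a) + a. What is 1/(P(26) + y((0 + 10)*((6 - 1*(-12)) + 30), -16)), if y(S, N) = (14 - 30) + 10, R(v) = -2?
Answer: 1/644 ≈ 0.0015528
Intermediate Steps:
y(S, N) = -6 (y(S, N) = -16 + 10 = -6)
P(a) = a² - a (P(a) = (a² - 2*a) + a = a² - a)
1/(P(26) + y((0 + 10)*((6 - 1*(-12)) + 30), -16)) = 1/(26*(-1 + 26) - 6) = 1/(26*25 - 6) = 1/(650 - 6) = 1/644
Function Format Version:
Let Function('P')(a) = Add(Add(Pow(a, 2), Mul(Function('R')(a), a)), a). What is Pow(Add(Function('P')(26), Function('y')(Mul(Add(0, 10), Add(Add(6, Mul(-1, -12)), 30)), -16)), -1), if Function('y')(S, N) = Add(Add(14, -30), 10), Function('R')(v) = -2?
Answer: Rational(1, 644) ≈ 0.0015528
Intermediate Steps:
Function('y')(S, N) = -6 (Function('y')(S, N) = Add(-16, 10) = -6)
Function('P')(a) = Add(Pow(a, 2), Mul(-1, a)) (Function('P')(a) = Add(Add(Pow(a, 2), Mul(-2, a)), a) = Add(Pow(a, 2), Mul(-1, a)))
Pow(Add(Function('P')(26), Function('y')(Mul(Add(0, 10), Add(Add(6, Mul(-1, -12)), 30)), -16)), -1) = Pow(Add(Mul(26, Add(-1, 26)), -6), -1) = Pow(Add(Mul(26, 25), -6), -1) = Pow(Add(650, -6), -1) = Pow(644, -1) = Rational(1, 644)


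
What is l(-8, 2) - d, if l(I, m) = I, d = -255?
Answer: 247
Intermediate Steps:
l(-8, 2) - d = -8 - 1*(-255) = -8 + 255 = 247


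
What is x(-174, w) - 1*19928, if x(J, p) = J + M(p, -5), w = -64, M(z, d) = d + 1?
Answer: -20106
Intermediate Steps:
M(z, d) = 1 + d
x(J, p) = -4 + J (x(J, p) = J + (1 - 5) = J - 4 = -4 + J)
x(-174, w) - 1*19928 = (-4 - 174) - 1*19928 = -178 - 19928 = -20106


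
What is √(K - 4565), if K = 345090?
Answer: 5*√13621 ≈ 583.54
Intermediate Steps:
√(K - 4565) = √(345090 - 4565) = √340525 = 5*√13621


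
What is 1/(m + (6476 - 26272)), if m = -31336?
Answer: -1/51132 ≈ -1.9557e-5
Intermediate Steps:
1/(m + (6476 - 26272)) = 1/(-31336 + (6476 - 26272)) = 1/(-31336 - 19796) = 1/(-51132) = -1/51132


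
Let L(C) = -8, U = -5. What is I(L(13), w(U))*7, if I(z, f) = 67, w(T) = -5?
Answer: 469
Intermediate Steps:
I(L(13), w(U))*7 = 67*7 = 469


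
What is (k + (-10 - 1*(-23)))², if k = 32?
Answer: 2025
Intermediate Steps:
(k + (-10 - 1*(-23)))² = (32 + (-10 - 1*(-23)))² = (32 + (-10 + 23))² = (32 + 13)² = 45² = 2025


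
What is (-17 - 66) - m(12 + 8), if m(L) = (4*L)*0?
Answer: -83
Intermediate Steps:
m(L) = 0
(-17 - 66) - m(12 + 8) = (-17 - 66) - 1*0 = -83 + 0 = -83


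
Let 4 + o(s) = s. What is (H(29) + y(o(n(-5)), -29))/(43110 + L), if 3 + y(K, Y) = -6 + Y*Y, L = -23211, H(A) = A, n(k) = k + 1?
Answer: 287/6633 ≈ 0.043269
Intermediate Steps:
n(k) = 1 + k
o(s) = -4 + s
y(K, Y) = -9 + Y**2 (y(K, Y) = -3 + (-6 + Y*Y) = -3 + (-6 + Y**2) = -9 + Y**2)
(H(29) + y(o(n(-5)), -29))/(43110 + L) = (29 + (-9 + (-29)**2))/(43110 - 23211) = (29 + (-9 + 841))/19899 = (29 + 832)*(1/19899) = 861*(1/19899) = 287/6633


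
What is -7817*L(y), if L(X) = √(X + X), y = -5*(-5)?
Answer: -39085*√2 ≈ -55275.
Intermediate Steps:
y = 25
L(X) = √2*√X (L(X) = √(2*X) = √2*√X)
-7817*L(y) = -7817*√2*√25 = -7817*√2*5 = -39085*√2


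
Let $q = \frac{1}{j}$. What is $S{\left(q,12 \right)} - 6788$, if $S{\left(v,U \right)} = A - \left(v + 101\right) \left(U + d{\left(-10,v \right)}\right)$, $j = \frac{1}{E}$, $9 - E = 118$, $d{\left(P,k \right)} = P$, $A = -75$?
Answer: $-6847$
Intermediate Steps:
$E = -109$ ($E = 9 - 118 = -109$)
$j = - \frac{1}{109}$ ($j = \frac{1}{-109} = - \frac{1}{109} \approx -0.0091743$)
$q = -109$ ($q = \frac{1}{- \frac{1}{109}} = -109$)
$S{\left(v,U \right)} = -75 - \left(-10 + U\right) \left(101 + v\right)$ ($S{\left(v,U \right)} = -75 - \left(v + 101\right) \left(U - 10\right) = -75 - \left(101 + v\right) \left(-10 + U\right) = -75 - \left(-10 + U\right) \left(101 + v\right)$)
$S{\left(q,12 \right)} - 6788 = \left(935 - 1212 + 10 \left(-109\right) - 12 \left(-109\right)\right) - 6788 = \left(935 - 1212 - 1090 + 1308\right) - 6788 = -59 - 6788 = -6847$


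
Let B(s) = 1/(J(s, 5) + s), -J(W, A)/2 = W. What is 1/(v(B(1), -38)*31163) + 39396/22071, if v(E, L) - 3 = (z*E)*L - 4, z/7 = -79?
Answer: 1228574473769/688289857695 ≈ 1.7850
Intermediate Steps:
z = -553 (z = 7*(-79) = -553)
J(W, A) = -2*W
B(s) = -1/s (B(s) = 1/(-2*s + s) = 1/(-s) = -1/s)
v(E, L) = -1 - 553*E*L (v(E, L) = 3 + ((-553*E)*L - 4) = 3 + (-553*E*L - 4) = 3 + (-4 - 553*E*L) = -1 - 553*E*L)
1/(v(B(1), -38)*31163) + 39396/22071 = 1/(-1 - 553*(-1/1)*(-38)*31163) + 39396/22071 = (1/31163)/(-1 - 553*(-1*1)*(-38)) + 39396*(1/22071) = (1/31163)/(-1 - 553*(-1)*(-38)) + 1876/1051 = (1/31163)/(-1 - 21014) + 1876/1051 = (1/31163)/(-21015) + 1876/1051 = -1/21015*1/31163 + 1876/1051 = -1/654890445 + 1876/1051 = 1228574473769/688289857695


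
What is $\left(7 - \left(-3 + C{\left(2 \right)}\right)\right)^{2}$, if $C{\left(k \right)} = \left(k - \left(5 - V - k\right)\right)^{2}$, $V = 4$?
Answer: $1$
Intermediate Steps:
$C{\left(k \right)} = \left(-1 + 2 k\right)^{2}$ ($C{\left(k \right)} = \left(k + \left(\left(k + 4\right) - 5\right)\right)^{2} = \left(k + \left(\left(4 + k\right) - 5\right)\right)^{2} = \left(k + \left(-1 + k\right)\right)^{2} = \left(-1 + 2 k\right)^{2}$)
$\left(7 - \left(-3 + C{\left(2 \right)}\right)\right)^{2} = \left(7 + \left(3 - \left(-1 + 2 \cdot 2\right)^{2}\right)\right)^{2} = \left(7 + \left(3 - \left(-1 + 4\right)^{2}\right)\right)^{2} = \left(7 + \left(3 - 3^{2}\right)\right)^{2} = \left(7 + \left(3 - 9\right)\right)^{2} = \left(7 - 6\right)^{2} = 1^{2} = 1$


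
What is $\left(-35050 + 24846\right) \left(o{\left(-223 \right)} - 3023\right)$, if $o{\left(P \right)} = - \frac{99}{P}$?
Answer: $\frac{6877802120}{223} \approx 3.0842 \cdot 10^{7}$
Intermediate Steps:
$\left(-35050 + 24846\right) \left(o{\left(-223 \right)} - 3023\right) = \left(-35050 + 24846\right) \left(- \frac{99}{-223} - 3023\right) = - 10204 \left(\left(-99\right) \left(- \frac{1}{223}\right) - 3023\right) = - 10204 \left(\frac{99}{223} - 3023\right) = \left(-10204\right) \left(- \frac{674030}{223}\right) = \frac{6877802120}{223}$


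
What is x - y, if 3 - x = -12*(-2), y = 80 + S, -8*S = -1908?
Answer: -679/2 ≈ -339.50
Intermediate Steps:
S = 477/2 (S = -⅛*(-1908) = 477/2 ≈ 238.50)
y = 637/2 (y = 80 + 477/2 = 637/2 ≈ 318.50)
x = -21 (x = 3 - (-12)*(-2) = 3 - 1*24 = 3 - 24 = -21)
x - y = -21 - 1*637/2 = -21 - 637/2 = -679/2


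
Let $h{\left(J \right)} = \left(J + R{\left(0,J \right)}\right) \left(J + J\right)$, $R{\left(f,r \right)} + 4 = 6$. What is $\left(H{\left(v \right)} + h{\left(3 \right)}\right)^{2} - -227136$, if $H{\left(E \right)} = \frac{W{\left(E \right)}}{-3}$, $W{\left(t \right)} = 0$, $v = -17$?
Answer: $228036$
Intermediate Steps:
$R{\left(f,r \right)} = 2$ ($R{\left(f,r \right)} = -4 + 6 = 2$)
$H{\left(E \right)} = 0$ ($H{\left(E \right)} = \frac{0}{-3} = 0 \left(- \frac{1}{3}\right) = 0$)
$h{\left(J \right)} = 2 J \left(2 + J\right)$ ($h{\left(J \right)} = \left(J + 2\right) \left(J + J\right) = \left(2 + J\right) 2 J = 2 J \left(2 + J\right)$)
$\left(H{\left(v \right)} + h{\left(3 \right)}\right)^{2} - -227136 = \left(0 + 2 \cdot 3 \left(2 + 3\right)\right)^{2} - -227136 = \left(0 + 2 \cdot 3 \cdot 5\right)^{2} + 227136 = \left(0 + 30\right)^{2} + 227136 = 30^{2} + 227136 = 900 + 227136 = 228036$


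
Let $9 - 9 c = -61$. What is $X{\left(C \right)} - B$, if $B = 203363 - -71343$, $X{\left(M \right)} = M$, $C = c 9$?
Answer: $-274636$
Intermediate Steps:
$c = \frac{70}{9}$ ($c = 1 - - \frac{61}{9} = 1 + \frac{61}{9} = \frac{70}{9} \approx 7.7778$)
$C = 70$ ($C = \frac{70}{9} \cdot 9 = 70$)
$B = 274706$ ($B = 203363 + 71343 = 274706$)
$X{\left(C \right)} - B = 70 - 274706 = -274636$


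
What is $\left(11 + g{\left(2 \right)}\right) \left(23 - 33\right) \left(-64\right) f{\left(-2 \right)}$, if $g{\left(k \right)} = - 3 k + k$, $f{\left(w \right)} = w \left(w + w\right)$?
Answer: $35840$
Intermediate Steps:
$f{\left(w \right)} = 2 w^{2}$ ($f{\left(w \right)} = w 2 w = 2 w^{2}$)
$g{\left(k \right)} = - 2 k$
$\left(11 + g{\left(2 \right)}\right) \left(23 - 33\right) \left(-64\right) f{\left(-2 \right)} = \left(11 - 4\right) \left(23 - 33\right) \left(-64\right) 2 \left(-2\right)^{2} = \left(11 - 4\right) \left(-10\right) \left(-64\right) 2 \cdot 4 = 7 \left(-10\right) \left(-64\right) 8 = \left(-70\right) \left(-64\right) 8 = 4480 \cdot 8 = 35840$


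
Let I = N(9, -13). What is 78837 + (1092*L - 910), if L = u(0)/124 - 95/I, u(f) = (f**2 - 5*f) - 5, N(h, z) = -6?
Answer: 2950362/31 ≈ 95173.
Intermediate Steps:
u(f) = -5 + f**2 - 5*f
I = -6
L = 5875/372 (L = (-5 + 0**2 - 5*0)/124 - 95/(-6) = (-5 + 0 + 0)*(1/124) - 95*(-1/6) = -5*1/124 + 95/6 = -5/124 + 95/6 = 5875/372 ≈ 15.793)
78837 + (1092*L - 910) = 78837 + (1092*(5875/372) - 910) = 78837 + (534625/31 - 910) = 78837 + 506415/31 = 2950362/31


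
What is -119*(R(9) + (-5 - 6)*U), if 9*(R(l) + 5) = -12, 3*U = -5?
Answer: -1428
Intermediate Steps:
U = -5/3 (U = (1/3)*(-5) = -5/3 ≈ -1.6667)
R(l) = -19/3 (R(l) = -5 + (1/9)*(-12) = -5 - 4/3 = -19/3)
-119*(R(9) + (-5 - 6)*U) = -119*(-19/3 + (-5 - 6)*(-5/3)) = -119*(-19/3 - 11*(-5/3)) = -119*(-19/3 + 55/3) = -119*12 = -1428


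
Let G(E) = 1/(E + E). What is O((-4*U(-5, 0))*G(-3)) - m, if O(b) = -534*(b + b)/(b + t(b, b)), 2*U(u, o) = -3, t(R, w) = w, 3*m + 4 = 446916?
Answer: -448514/3 ≈ -1.4950e+5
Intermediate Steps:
m = 446912/3 (m = -4/3 + (1/3)*446916 = -4/3 + 148972 = 446912/3 ≈ 1.4897e+5)
U(u, o) = -3/2 (U(u, o) = (1/2)*(-3) = -3/2)
G(E) = 1/(2*E)
O(b) = -534 (O(b) = -534/((b + b)/(b + b)) = -534/((2*b)/((2*b))) = -534/((2*b)*(1/(2*b))) = -534/1 = -534*1 = -534)
O((-4*U(-5, 0))*G(-3)) - m = -534 - 1*446912/3 = -534 - 446912/3 = -448514/3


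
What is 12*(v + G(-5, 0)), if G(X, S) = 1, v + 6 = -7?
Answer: -144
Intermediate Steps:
v = -13 (v = -6 - 7 = -13)
12*(v + G(-5, 0)) = 12*(-13 + 1) = 12*(-12) = -144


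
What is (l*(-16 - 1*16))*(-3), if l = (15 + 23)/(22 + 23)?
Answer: 1216/15 ≈ 81.067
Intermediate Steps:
l = 38/45 ≈ 0.84444
(l*(-16 - 1*16))*(-3) = (38*(-16 - 1*16)/45)*(-3) = (38*(-16 - 16)/45)*(-3) = ((38/45)*(-32))*(-3) = -1216/45*(-3) = 1216/15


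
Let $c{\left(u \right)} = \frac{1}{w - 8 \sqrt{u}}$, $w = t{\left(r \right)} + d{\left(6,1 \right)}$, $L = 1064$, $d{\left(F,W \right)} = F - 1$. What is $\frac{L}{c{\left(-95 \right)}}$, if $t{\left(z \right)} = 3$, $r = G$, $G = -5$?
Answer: $8512 - 8512 i \sqrt{95} \approx 8512.0 - 82965.0 i$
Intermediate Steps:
$d{\left(F,W \right)} = -1 + F$ ($d{\left(F,W \right)} = F - 1 = -1 + F$)
$r = -5$
$w = 8$ ($w = 3 + \left(-1 + 6\right) = 3 + 5 = 8$)
$c{\left(u \right)} = \frac{1}{8 - 8 \sqrt{u}}$
$\frac{L}{c{\left(-95 \right)}} = \frac{1064}{\left(-1\right) \frac{1}{-8 + 8 \sqrt{-95}}} = \frac{1064}{\left(-1\right) \frac{1}{-8 + 8 i \sqrt{95}}} = 1064 \left(8 - 8 i \sqrt{95}\right) = 8512 - 8512 i \sqrt{95}$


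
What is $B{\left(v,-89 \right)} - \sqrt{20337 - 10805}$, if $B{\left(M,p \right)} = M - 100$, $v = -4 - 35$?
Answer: $-139 - 2 \sqrt{2383} \approx -236.63$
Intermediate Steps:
$v = -39$ ($v = -4 - 35 = -39$)
$B{\left(M,p \right)} = -100 + M$ ($B{\left(M,p \right)} = M - 100 = -100 + M$)
$B{\left(v,-89 \right)} - \sqrt{20337 - 10805} = \left(-100 - 39\right) - \sqrt{20337 - 10805} = -139 - \sqrt{9532} = -139 - 2 \sqrt{2383}$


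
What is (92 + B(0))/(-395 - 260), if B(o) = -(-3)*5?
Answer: -107/655 ≈ -0.16336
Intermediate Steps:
B(o) = 15 (B(o) = -3*(-5) = 15)
(92 + B(0))/(-395 - 260) = (92 + 15)/(-395 - 260) = 107/(-655) = 107*(-1/655) = -107/655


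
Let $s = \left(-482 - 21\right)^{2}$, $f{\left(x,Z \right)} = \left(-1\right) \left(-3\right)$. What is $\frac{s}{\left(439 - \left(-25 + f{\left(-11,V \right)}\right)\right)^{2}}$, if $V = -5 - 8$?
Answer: $\frac{253009}{212521} \approx 1.1905$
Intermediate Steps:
$V = -13$ ($V = -5 - 8 = -13$)
$f{\left(x,Z \right)} = 3$
$s = 253009$ ($s = \left(-503\right)^{2} = 253009$)
$\frac{s}{\left(439 - \left(-25 + f{\left(-11,V \right)}\right)\right)^{2}} = \frac{253009}{\left(439 + \left(25 - 3\right)\right)^{2}} = \frac{253009}{\left(439 + 22\right)^{2}} = \frac{253009}{461^{2}} = \frac{253009}{212521}$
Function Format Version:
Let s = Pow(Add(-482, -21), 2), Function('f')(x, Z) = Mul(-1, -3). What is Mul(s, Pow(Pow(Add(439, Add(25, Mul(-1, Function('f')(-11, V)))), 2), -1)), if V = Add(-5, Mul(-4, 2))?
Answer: Rational(253009, 212521) ≈ 1.1905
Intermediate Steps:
V = -13 (V = Add(-5, -8) = -13)
Function('f')(x, Z) = 3
s = 253009 (s = Pow(-503, 2) = 253009)
Mul(s, Pow(Pow(Add(439, Add(25, Mul(-1, Function('f')(-11, V)))), 2), -1)) = Mul(253009, Pow(Pow(Add(439, Add(25, Mul(-1, 3))), 2), -1)) = Mul(253009, Pow(Pow(Add(439, Add(25, -3)), 2), -1)) = Mul(253009, Pow(Pow(Add(439, 22), 2), -1)) = Mul(253009, Pow(Pow(461, 2), -1)) = Mul(253009, Pow(212521, -1)) = Mul(253009, Rational(1, 212521)) = Rational(253009, 212521)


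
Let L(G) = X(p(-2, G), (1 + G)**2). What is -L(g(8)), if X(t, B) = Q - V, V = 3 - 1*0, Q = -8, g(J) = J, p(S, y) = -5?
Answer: 11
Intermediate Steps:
V = 3 (V = 3 + 0 = 3)
X(t, B) = -11 (X(t, B) = -8 - 1*3 = -8 - 3 = -11)
L(G) = -11
-L(g(8)) = -1*(-11) = 11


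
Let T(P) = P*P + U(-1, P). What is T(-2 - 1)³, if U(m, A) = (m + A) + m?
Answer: 64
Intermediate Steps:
U(m, A) = A + 2*m (U(m, A) = (A + m) + m = A + 2*m)
T(P) = -2 + P + P² (T(P) = P*P + (P + 2*(-1)) = P² + (P - 2) = P² + (-2 + P) = -2 + P + P²)
T(-2 - 1)³ = (-2 + (-2 - 1) + (-2 - 1)²)³ = (-2 - 3 + (-3)²)³ = (-2 - 3 + 9)³ = 4³ = 64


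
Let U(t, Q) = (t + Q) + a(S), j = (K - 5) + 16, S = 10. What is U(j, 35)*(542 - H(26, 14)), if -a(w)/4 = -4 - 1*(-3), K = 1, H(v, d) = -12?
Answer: 28254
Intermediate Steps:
a(w) = 4 (a(w) = -4*(-4 - 1*(-3)) = -4*(-4 + 3) = -4*(-1) = 4)
j = 12 (j = (1 - 5) + 16 = -4 + 16 = 12)
U(t, Q) = 4 + Q + t (U(t, Q) = (t + Q) + 4 = (Q + t) + 4 = 4 + Q + t)
U(j, 35)*(542 - H(26, 14)) = (4 + 35 + 12)*(542 - 1*(-12)) = 51*(542 + 12) = 51*554 = 28254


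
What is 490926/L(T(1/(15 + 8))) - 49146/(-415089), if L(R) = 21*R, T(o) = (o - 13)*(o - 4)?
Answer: 5990363347933/13132447419 ≈ 456.15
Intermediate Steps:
T(o) = (-13 + o)*(-4 + o)
490926/L(T(1/(15 + 8))) - 49146/(-415089) = 490926/((21*(52 + (1/(15 + 8))² - 17/(15 + 8)))) - 49146/(-415089) = 490926/((21*(52 + (1/23)² - 17/23))) - 49146*(-1/415089) = 490926/((21*(52 + (1/23)² - 17*1/23))) + 16382/138363 = 490926/((21*(52 + 1/529 - 17/23))) + 16382/138363 = 490926/((21*(27118/529))) + 16382/138363 = 490926/(569478/529) + 16382/138363 = 490926*(529/569478) + 16382/138363 = 43283309/94913 + 16382/138363 = 5990363347933/13132447419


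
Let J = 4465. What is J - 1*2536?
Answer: 1929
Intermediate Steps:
J - 1*2536 = 4465 - 1*2536 = 4465 - 2536 = 1929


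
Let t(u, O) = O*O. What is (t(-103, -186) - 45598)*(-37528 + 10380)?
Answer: 298682296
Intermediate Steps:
t(u, O) = O²
(t(-103, -186) - 45598)*(-37528 + 10380) = ((-186)² - 45598)*(-37528 + 10380) = (34596 - 45598)*(-27148) = -11002*(-27148) = 298682296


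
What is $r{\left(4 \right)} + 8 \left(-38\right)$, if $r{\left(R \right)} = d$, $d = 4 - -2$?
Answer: $-298$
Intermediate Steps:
$d = 6$ ($d = 4 + 2 = 6$)
$r{\left(R \right)} = 6$
$r{\left(4 \right)} + 8 \left(-38\right) = 6 + 8 \left(-38\right) = 6 - 304 = -298$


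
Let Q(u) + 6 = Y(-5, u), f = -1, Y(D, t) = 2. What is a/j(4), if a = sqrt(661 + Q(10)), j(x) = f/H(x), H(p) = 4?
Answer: -12*sqrt(73) ≈ -102.53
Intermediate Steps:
Q(u) = -4 (Q(u) = -6 + 2 = -4)
j(x) = -1/4
a = 3*sqrt(73) (a = sqrt(661 - 4) = sqrt(657) = 3*sqrt(73) ≈ 25.632)
a/j(4) = (3*sqrt(73))/(-1/4) = (3*sqrt(73))*(-4) = -12*sqrt(73)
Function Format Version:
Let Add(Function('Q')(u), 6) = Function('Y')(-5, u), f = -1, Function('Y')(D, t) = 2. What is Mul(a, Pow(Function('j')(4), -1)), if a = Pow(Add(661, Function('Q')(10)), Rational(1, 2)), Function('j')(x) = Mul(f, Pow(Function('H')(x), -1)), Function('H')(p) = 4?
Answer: Mul(-12, Pow(73, Rational(1, 2))) ≈ -102.53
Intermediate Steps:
Function('Q')(u) = -4 (Function('Q')(u) = Add(-6, 2) = -4)
Function('j')(x) = Rational(-1, 4) (Function('j')(x) = Mul(-1, Pow(4, -1)) = Mul(-1, Rational(1, 4)) = Rational(-1, 4))
a = Mul(3, Pow(73, Rational(1, 2))) (a = Pow(Add(661, -4), Rational(1, 2)) = Pow(657, Rational(1, 2)) = Mul(3, Pow(73, Rational(1, 2))) ≈ 25.632)
Mul(a, Pow(Function('j')(4), -1)) = Mul(Mul(3, Pow(73, Rational(1, 2))), Pow(Rational(-1, 4), -1)) = Mul(Mul(3, Pow(73, Rational(1, 2))), -4) = Mul(-12, Pow(73, Rational(1, 2)))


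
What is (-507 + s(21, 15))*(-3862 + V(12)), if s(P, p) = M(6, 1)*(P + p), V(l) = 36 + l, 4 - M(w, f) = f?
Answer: 1521786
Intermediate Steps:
M(w, f) = 4 - f
s(P, p) = 3*P + 3*p (s(P, p) = (4 - 1*1)*(P + p) = (4 - 1)*(P + p) = 3*(P + p) = 3*P + 3*p)
(-507 + s(21, 15))*(-3862 + V(12)) = (-507 + (3*21 + 3*15))*(-3862 + (36 + 12)) = (-507 + (63 + 45))*(-3862 + 48) = (-507 + 108)*(-3814) = -399*(-3814) = 1521786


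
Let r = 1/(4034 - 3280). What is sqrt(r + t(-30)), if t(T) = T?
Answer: I*sqrt(17054726)/754 ≈ 5.4771*I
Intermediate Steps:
r = 1/754 ≈ 0.0013263
sqrt(r + t(-30)) = sqrt(1/754 - 30) = sqrt(-22619/754) = I*sqrt(17054726)/754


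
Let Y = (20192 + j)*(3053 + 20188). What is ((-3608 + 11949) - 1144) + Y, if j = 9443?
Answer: 688754232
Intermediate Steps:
Y = 688747035 (Y = (20192 + 9443)*(3053 + 20188) = 29635*23241 = 688747035)
((-3608 + 11949) - 1144) + Y = ((-3608 + 11949) - 1144) + 688747035 = (8341 - 1144) + 688747035 = 7197 + 688747035 = 688754232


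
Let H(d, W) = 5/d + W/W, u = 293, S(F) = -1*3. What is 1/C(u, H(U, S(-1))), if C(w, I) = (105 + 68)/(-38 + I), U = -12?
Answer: -449/2076 ≈ -0.21628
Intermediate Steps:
S(F) = -3
H(d, W) = 1 + 5/d (H(d, W) = 5/d + 1 = 1 + 5/d)
C(w, I) = 173/(-38 + I)
1/C(u, H(U, S(-1))) = 1/(173/(-38 + (5 - 12)/(-12))) = 1/(173/(-38 - 1/12*(-7))) = 1/(173/(-38 + 7/12)) = 1/(173/(-449/12)) = 1/(173*(-12/449)) = 1/(-2076/449) = -449/2076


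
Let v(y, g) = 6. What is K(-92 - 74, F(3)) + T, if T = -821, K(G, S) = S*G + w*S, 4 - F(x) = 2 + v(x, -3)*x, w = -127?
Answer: 3867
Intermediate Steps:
F(x) = 2 - 6*x (F(x) = 4 - (2 + 6*x) = 4 + (-2 - 6*x) = 2 - 6*x)
K(G, S) = -127*S + G*S (K(G, S) = S*G - 127*S = G*S - 127*S = -127*S + G*S)
K(-92 - 74, F(3)) + T = (2 - 6*3)*(-127 + (-92 - 74)) - 821 = (2 - 18)*(-127 - 166) - 821 = -16*(-293) - 821 = 4688 - 821 = 3867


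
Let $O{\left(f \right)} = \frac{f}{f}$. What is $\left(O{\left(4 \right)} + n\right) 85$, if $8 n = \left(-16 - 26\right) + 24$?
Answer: $- \frac{425}{4} \approx -106.25$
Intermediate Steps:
$O{\left(f \right)} = 1$
$n = - \frac{9}{4}$ ($n = \frac{\left(-16 - 26\right) + 24}{8} = \frac{-42 + 24}{8} = \frac{1}{8} \left(-18\right) = - \frac{9}{4} \approx -2.25$)
$\left(O{\left(4 \right)} + n\right) 85 = \left(1 - \frac{9}{4}\right) 85 = \left(- \frac{5}{4}\right) 85 = - \frac{425}{4}$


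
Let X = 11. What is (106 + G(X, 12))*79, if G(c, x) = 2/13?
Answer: 109020/13 ≈ 8386.2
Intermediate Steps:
G(c, x) = 2/13 (G(c, x) = 2*(1/13) = 2/13)
(106 + G(X, 12))*79 = (106 + 2/13)*79 = (1380/13)*79 = 109020/13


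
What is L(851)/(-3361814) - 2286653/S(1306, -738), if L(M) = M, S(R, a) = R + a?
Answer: -3843651275955/954755176 ≈ -4025.8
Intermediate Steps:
L(851)/(-3361814) - 2286653/S(1306, -738) = 851/(-3361814) - 2286653/(1306 - 738) = 851*(-1/3361814) - 2286653/568 = -851/3361814 - 2286653*1/568 = -851/3361814 - 2286653/568 = -3843651275955/954755176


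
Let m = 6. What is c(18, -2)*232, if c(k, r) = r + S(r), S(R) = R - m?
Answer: -2320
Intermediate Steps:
S(R) = -6 + R (S(R) = R - 1*6 = R - 6 = -6 + R)
c(k, r) = -6 + 2*r (c(k, r) = r + (-6 + r) = -6 + 2*r)
c(18, -2)*232 = (-6 + 2*(-2))*232 = (-6 - 4)*232 = -10*232 = -2320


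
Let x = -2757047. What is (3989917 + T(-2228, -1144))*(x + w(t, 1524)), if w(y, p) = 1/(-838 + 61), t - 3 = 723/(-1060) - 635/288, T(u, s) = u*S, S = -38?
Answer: -1246953057358160/111 ≈ -1.1234e+13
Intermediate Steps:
T(u, s) = -38*u (T(u, s) = u*(-38) = -38*u)
t = 8629/76320 (t = 3 + (723/(-1060) - 635/288) = 3 + (723*(-1/1060) - 635*1/288) = 3 + (-723/1060 - 635/288) = 3 - 220331/76320 = 8629/76320 ≈ 0.11306)
w(y, p) = -1/777 (w(y, p) = 1/(-777) = -1/777)
(3989917 + T(-2228, -1144))*(x + w(t, 1524)) = (3989917 - 38*(-2228))*(-2757047 - 1/777) = (3989917 + 84664)*(-2142225520/777) = 4074581*(-2142225520/777) = -1246953057358160/111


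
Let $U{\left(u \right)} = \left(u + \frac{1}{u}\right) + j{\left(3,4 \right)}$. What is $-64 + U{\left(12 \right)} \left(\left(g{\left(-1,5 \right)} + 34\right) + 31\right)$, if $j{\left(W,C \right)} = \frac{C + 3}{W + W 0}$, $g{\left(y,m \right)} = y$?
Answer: $\frac{2576}{3} \approx 858.67$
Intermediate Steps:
$j{\left(W,C \right)} = \frac{3 + C}{W}$ ($j{\left(W,C \right)} = \frac{3 + C}{W + 0} = \frac{3 + C}{W}$)
$U{\left(u \right)} = \frac{7}{3} + u + \frac{1}{u}$ ($U{\left(u \right)} = \left(u + \frac{1}{u}\right) + \frac{3 + 4}{3} = \left(u + \frac{1}{u}\right) + \frac{1}{3} \cdot 7 = \left(u + \frac{1}{u}\right) + \frac{7}{3} = \frac{7}{3} + u + \frac{1}{u}$)
$-64 + U{\left(12 \right)} \left(\left(g{\left(-1,5 \right)} + 34\right) + 31\right) = -64 + \left(\frac{7}{3} + 12 + \frac{1}{12}\right) \left(\left(-1 + 34\right) + 31\right) = -64 + \left(\frac{7}{3} + 12 + \frac{1}{12}\right) \left(33 + 31\right) = -64 + \frac{173}{12} \cdot 64 = -64 + \frac{2768}{3} = \frac{2576}{3}$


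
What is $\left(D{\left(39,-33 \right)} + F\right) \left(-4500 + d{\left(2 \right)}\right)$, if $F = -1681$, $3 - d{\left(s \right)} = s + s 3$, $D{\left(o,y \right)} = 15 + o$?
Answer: $7329635$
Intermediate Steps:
$d{\left(s \right)} = 3 - 4 s$ ($d{\left(s \right)} = 3 - \left(s + s 3\right) = 3 - \left(s + 3 s\right) = 3 - 4 s$)
$\left(D{\left(39,-33 \right)} + F\right) \left(-4500 + d{\left(2 \right)}\right) = \left(\left(15 + 39\right) - 1681\right) \left(-4500 + \left(3 - 8\right)\right) = \left(54 - 1681\right) \left(-4500 + \left(3 - 8\right)\right) = - 1627 \left(-4500 - 5\right) = \left(-1627\right) \left(-4505\right) = 7329635$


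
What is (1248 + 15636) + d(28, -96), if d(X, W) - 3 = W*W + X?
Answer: 26131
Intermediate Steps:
d(X, W) = 3 + X + W² (d(X, W) = 3 + (W*W + X) = 3 + (W² + X) = 3 + (X + W²) = 3 + X + W²)
(1248 + 15636) + d(28, -96) = (1248 + 15636) + (3 + 28 + (-96)²) = 16884 + (3 + 28 + 9216) = 16884 + 9247 = 26131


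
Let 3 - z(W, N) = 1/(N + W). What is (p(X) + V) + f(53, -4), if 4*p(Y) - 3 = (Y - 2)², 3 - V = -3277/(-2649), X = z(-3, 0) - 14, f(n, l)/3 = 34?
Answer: 4597309/31788 ≈ 144.62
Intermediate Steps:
z(W, N) = 3 - 1/(N + W)
f(n, l) = 102 (f(n, l) = 3*34 = 102)
X = -32/3 (X = (-1 + 3*0 + 3*(-3))/(0 - 3) - 14 = (-1 + 0 - 9)/(-3) - 14 = -⅓*(-10) - 14 = 10/3 - 14 = -32/3 ≈ -10.667)
V = 4670/2649 (V = 3 - (-3277)/(-2649) = 3 - (-3277)*(-1)/2649 = 3 - 1*3277/2649 = 3 - 3277/2649 = 4670/2649 ≈ 1.7629)
p(Y) = ¾ + (-2 + Y)²/4 (p(Y) = ¾ + (Y - 2)²/4 = ¾ + (-2 + Y)²/4)
(p(X) + V) + f(53, -4) = ((¾ + (-2 - 32/3)²/4) + 4670/2649) + 102 = ((¾ + (-38/3)²/4) + 4670/2649) + 102 = ((¾ + (¼)*(1444/9)) + 4670/2649) + 102 = ((¾ + 361/9) + 4670/2649) + 102 = (1471/36 + 4670/2649) + 102 = 1354933/31788 + 102 = 4597309/31788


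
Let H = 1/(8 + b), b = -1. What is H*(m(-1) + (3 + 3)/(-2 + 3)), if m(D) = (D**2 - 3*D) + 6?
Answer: 16/7 ≈ 2.2857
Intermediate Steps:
m(D) = 6 + D**2 - 3*D
H = 1/7 (H = 1/(8 - 1) = 1/7 ≈ 0.14286)
H*(m(-1) + (3 + 3)/(-2 + 3)) = ((6 + (-1)**2 - 3*(-1)) + (3 + 3)/(-2 + 3))/7 = ((6 + 1 + 3) + 6/1)/7 = (10 + 6*1)/7 = (10 + 6)/7 = (1/7)*16 = 16/7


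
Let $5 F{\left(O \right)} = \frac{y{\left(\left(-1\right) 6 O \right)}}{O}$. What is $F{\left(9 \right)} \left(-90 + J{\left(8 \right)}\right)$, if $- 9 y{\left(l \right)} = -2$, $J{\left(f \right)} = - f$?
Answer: $- \frac{196}{405} \approx -0.48395$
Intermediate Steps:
$y{\left(l \right)} = \frac{2}{9}$ ($y{\left(l \right)} = \left(- \frac{1}{9}\right) \left(-2\right) = \frac{2}{9}$)
$F{\left(O \right)} = \frac{2}{45 O}$ ($F{\left(O \right)} = \frac{\frac{2}{9} \frac{1}{O}}{5} = \frac{2}{45 O}$)
$F{\left(9 \right)} \left(-90 + J{\left(8 \right)}\right) = \frac{2}{45 \cdot 9} \left(-90 - 8\right) = \frac{2}{45} \cdot \frac{1}{9} \left(-90 - 8\right) = \frac{2}{405} \left(-98\right) = - \frac{196}{405}$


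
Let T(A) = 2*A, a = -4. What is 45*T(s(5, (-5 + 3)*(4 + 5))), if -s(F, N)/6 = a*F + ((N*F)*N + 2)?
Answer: -865080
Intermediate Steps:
s(F, N) = -12 + 24*F - 6*F*N**2 (s(F, N) = -6*(-4*F + ((N*F)*N + 2)) = -6*(-4*F + ((F*N)*N + 2)) = -6*(-4*F + (F*N**2 + 2)) = -6*(-4*F + (2 + F*N**2)) = -6*(2 - 4*F + F*N**2) = -12 + 24*F - 6*F*N**2)
45*T(s(5, (-5 + 3)*(4 + 5))) = 45*(2*(-12 + 24*5 - 6*5*((-5 + 3)*(4 + 5))**2)) = 45*(2*(-12 + 120 - 6*5*(-2*9)**2)) = 45*(2*(-12 + 120 - 6*5*(-18)**2)) = 45*(2*(-12 + 120 - 6*5*324)) = 45*(2*(-12 + 120 - 9720)) = 45*(2*(-9612)) = 45*(-19224) = -865080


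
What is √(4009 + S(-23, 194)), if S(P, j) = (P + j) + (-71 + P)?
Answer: 3*√454 ≈ 63.922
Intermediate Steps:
S(P, j) = -71 + j + 2*P
√(4009 + S(-23, 194)) = √(4009 + (-71 + 194 + 2*(-23))) = √(4009 + (-71 + 194 - 46)) = √(4009 + 77) = √4086 = 3*√454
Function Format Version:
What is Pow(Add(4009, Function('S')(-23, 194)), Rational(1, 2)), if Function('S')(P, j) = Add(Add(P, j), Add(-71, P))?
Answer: Mul(3, Pow(454, Rational(1, 2))) ≈ 63.922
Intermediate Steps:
Function('S')(P, j) = Add(-71, j, Mul(2, P))
Pow(Add(4009, Function('S')(-23, 194)), Rational(1, 2)) = Pow(Add(4009, Add(-71, 194, Mul(2, -23))), Rational(1, 2)) = Pow(Add(4009, Add(-71, 194, -46)), Rational(1, 2)) = Pow(Add(4009, 77), Rational(1, 2)) = Pow(4086, Rational(1, 2)) = Mul(3, Pow(454, Rational(1, 2)))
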